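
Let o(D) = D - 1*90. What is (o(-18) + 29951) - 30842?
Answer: -999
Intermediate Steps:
o(D) = -90 + D (o(D) = D - 90 = -90 + D)
(o(-18) + 29951) - 30842 = ((-90 - 18) + 29951) - 30842 = (-108 + 29951) - 30842 = 29843 - 30842 = -999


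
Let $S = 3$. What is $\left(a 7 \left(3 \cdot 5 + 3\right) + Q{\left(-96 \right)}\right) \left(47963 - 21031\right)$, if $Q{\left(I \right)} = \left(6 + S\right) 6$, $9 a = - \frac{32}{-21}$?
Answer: $\frac{6086632}{3} \approx 2.0289 \cdot 10^{6}$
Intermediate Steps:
$a = \frac{32}{189}$ ($a = \frac{\left(-32\right) \frac{1}{-21}}{9} = \frac{\left(-32\right) \left(- \frac{1}{21}\right)}{9} = \frac{1}{9} \cdot \frac{32}{21} = \frac{32}{189} \approx 0.16931$)
$Q{\left(I \right)} = 54$ ($Q{\left(I \right)} = \left(6 + 3\right) 6 = 9 \cdot 6 = 54$)
$\left(a 7 \left(3 \cdot 5 + 3\right) + Q{\left(-96 \right)}\right) \left(47963 - 21031\right) = \left(\frac{32}{189} \cdot 7 \left(3 \cdot 5 + 3\right) + 54\right) \left(47963 - 21031\right) = \left(\frac{32 \left(15 + 3\right)}{27} + 54\right) 26932 = \left(\frac{32}{27} \cdot 18 + 54\right) 26932 = \left(\frac{64}{3} + 54\right) 26932 = \frac{226}{3} \cdot 26932 = \frac{6086632}{3}$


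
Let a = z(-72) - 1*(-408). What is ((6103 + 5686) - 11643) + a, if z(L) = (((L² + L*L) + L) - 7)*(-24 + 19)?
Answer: -50891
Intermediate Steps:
z(L) = 35 - 10*L² - 5*L (z(L) = (((L² + L²) + L) - 7)*(-5) = ((2*L² + L) - 7)*(-5) = ((L + 2*L²) - 7)*(-5) = (-7 + L + 2*L²)*(-5) = 35 - 10*L² - 5*L)
a = -51037 (a = (35 - 10*(-72)² - 5*(-72)) - 1*(-408) = (35 - 10*5184 + 360) + 408 = (35 - 51840 + 360) + 408 = -51445 + 408 = -51037)
((6103 + 5686) - 11643) + a = ((6103 + 5686) - 11643) - 51037 = (11789 - 11643) - 51037 = 146 - 51037 = -50891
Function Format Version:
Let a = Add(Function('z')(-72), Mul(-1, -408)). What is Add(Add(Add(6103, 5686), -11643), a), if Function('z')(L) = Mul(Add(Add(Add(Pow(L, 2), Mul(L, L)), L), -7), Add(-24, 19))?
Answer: -50891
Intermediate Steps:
Function('z')(L) = Add(35, Mul(-10, Pow(L, 2)), Mul(-5, L)) (Function('z')(L) = Mul(Add(Add(Add(Pow(L, 2), Pow(L, 2)), L), -7), -5) = Mul(Add(Add(Mul(2, Pow(L, 2)), L), -7), -5) = Mul(Add(Add(L, Mul(2, Pow(L, 2))), -7), -5) = Mul(Add(-7, L, Mul(2, Pow(L, 2))), -5) = Add(35, Mul(-10, Pow(L, 2)), Mul(-5, L)))
a = -51037 (a = Add(Add(35, Mul(-10, Pow(-72, 2)), Mul(-5, -72)), Mul(-1, -408)) = Add(Add(35, Mul(-10, 5184), 360), 408) = Add(Add(35, -51840, 360), 408) = Add(-51445, 408) = -51037)
Add(Add(Add(6103, 5686), -11643), a) = Add(Add(Add(6103, 5686), -11643), -51037) = Add(Add(11789, -11643), -51037) = Add(146, -51037) = -50891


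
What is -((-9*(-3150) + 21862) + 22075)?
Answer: -72287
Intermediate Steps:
-((-9*(-3150) + 21862) + 22075) = -((28350 + 21862) + 22075) = -(50212 + 22075) = -1*72287 = -72287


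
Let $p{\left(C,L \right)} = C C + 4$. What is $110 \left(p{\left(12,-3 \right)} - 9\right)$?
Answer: $15290$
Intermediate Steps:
$p{\left(C,L \right)} = 4 + C^{2}$ ($p{\left(C,L \right)} = C^{2} + 4 = 4 + C^{2}$)
$110 \left(p{\left(12,-3 \right)} - 9\right) = 110 \left(\left(4 + 12^{2}\right) - 9\right) = 110 \left(\left(4 + 144\right) - 9\right) = 110 \left(148 - 9\right) = 110 \cdot 139 = 15290$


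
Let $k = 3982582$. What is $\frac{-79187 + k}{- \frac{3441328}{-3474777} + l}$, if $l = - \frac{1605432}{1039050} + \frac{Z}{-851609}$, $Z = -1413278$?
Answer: $\frac{222255424316812469730125}{62907143404849806} \approx 3.5331 \cdot 10^{6}$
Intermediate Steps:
$l = \frac{16877694302}{147477388575}$ ($l = - \frac{1605432}{1039050} - \frac{1413278}{-851609} = \left(-1605432\right) \frac{1}{1039050} - - \frac{1413278}{851609} = - \frac{267572}{173175} + \frac{1413278}{851609} = \frac{16877694302}{147477388575} \approx 0.11444$)
$\frac{-79187 + k}{- \frac{3441328}{-3474777} + l} = \frac{-79187 + 3982582}{- \frac{3441328}{-3474777} + \frac{16877694302}{147477388575}} = \frac{3903395}{\left(-3441328\right) \left(- \frac{1}{3474777}\right) + \frac{16877694302}{147477388575}} = \frac{3903395}{\frac{3441328}{3474777} + \frac{16877694302}{147477388575}} = \frac{3903395}{\frac{62907143404849806}{56939004204496975}} = 3903395 \cdot \frac{56939004204496975}{62907143404849806} = \frac{222255424316812469730125}{62907143404849806}$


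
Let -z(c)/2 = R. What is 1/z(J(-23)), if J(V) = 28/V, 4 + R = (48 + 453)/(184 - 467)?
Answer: 283/3266 ≈ 0.086650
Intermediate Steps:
R = -1633/283 (R = -4 + (48 + 453)/(184 - 467) = -4 + 501/(-283) = -4 + 501*(-1/283) = -4 - 501/283 = -1633/283 ≈ -5.7703)
z(c) = 3266/283 (z(c) = -2*(-1633/283) = 3266/283)
1/z(J(-23)) = 1/(3266/283) = 283/3266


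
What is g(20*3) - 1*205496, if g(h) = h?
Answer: -205436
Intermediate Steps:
g(20*3) - 1*205496 = 20*3 - 1*205496 = 60 - 205496 = -205436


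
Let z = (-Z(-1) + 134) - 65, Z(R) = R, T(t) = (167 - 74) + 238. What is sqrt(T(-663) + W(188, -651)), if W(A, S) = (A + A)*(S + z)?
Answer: 25*I*sqrt(349) ≈ 467.04*I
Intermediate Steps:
T(t) = 331 (T(t) = 93 + 238 = 331)
z = 70 (z = (-1*(-1) + 134) - 65 = (1 + 134) - 65 = 135 - 65 = 70)
W(A, S) = 2*A*(70 + S) (W(A, S) = (A + A)*(S + 70) = (2*A)*(70 + S) = 2*A*(70 + S))
sqrt(T(-663) + W(188, -651)) = sqrt(331 + 2*188*(70 - 651)) = sqrt(331 + 2*188*(-581)) = sqrt(331 - 218456) = sqrt(-218125) = 25*I*sqrt(349)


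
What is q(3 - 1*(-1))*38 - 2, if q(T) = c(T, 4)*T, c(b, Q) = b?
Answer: 606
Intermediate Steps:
q(T) = T² (q(T) = T*T = T²)
q(3 - 1*(-1))*38 - 2 = (3 - 1*(-1))²*38 - 2 = (3 + 1)²*38 - 2 = 4²*38 - 2 = 16*38 - 2 = 608 - 2 = 606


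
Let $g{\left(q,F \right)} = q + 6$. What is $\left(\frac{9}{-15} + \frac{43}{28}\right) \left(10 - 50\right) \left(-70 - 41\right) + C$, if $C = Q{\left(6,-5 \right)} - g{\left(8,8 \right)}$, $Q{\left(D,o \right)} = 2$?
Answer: $\frac{28998}{7} \approx 4142.6$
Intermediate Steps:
$g{\left(q,F \right)} = 6 + q$
$C = -12$ ($C = 2 - \left(6 + 8\right) = 2 - 14 = -12$)
$\left(\frac{9}{-15} + \frac{43}{28}\right) \left(10 - 50\right) \left(-70 - 41\right) + C = \left(\frac{9}{-15} + \frac{43}{28}\right) \left(10 - 50\right) \left(-70 - 41\right) - 12 = \left(9 \left(- \frac{1}{15}\right) + 43 \cdot \frac{1}{28}\right) \left(\left(-40\right) \left(-111\right)\right) - 12 = \left(- \frac{3}{5} + \frac{43}{28}\right) 4440 - 12 = \frac{131}{140} \cdot 4440 - 12 = \frac{29082}{7} - 12 = \frac{28998}{7}$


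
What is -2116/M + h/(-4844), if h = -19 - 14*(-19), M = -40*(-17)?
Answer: -1302233/411740 ≈ -3.1628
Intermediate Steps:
M = 680
h = 247 (h = -19 + 266 = 247)
-2116/M + h/(-4844) = -2116/680 + 247/(-4844) = -2116*1/680 + 247*(-1/4844) = -529/170 - 247/4844 = -1302233/411740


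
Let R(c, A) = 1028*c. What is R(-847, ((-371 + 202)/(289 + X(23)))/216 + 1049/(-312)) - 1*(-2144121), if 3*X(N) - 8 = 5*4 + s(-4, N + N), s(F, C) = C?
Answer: 1273405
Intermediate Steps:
X(N) = 28/3 + 2*N/3 (X(N) = 8/3 + (5*4 + (N + N))/3 = 8/3 + (20 + 2*N)/3 = 8/3 + (20/3 + 2*N/3) = 28/3 + 2*N/3)
R(-847, ((-371 + 202)/(289 + X(23)))/216 + 1049/(-312)) - 1*(-2144121) = 1028*(-847) - 1*(-2144121) = -870716 + 2144121 = 1273405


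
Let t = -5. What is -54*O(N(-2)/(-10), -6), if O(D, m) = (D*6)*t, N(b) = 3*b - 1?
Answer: 1134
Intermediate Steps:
N(b) = -1 + 3*b
O(D, m) = -30*D (O(D, m) = (D*6)*(-5) = (6*D)*(-5) = -30*D)
-54*O(N(-2)/(-10), -6) = -(-1620)*(-1 + 3*(-2))/(-10) = -(-1620)*(-1 - 6)*(-⅒) = -(-1620)*(-7*(-⅒)) = -(-1620)*7/10 = -54*(-21) = 1134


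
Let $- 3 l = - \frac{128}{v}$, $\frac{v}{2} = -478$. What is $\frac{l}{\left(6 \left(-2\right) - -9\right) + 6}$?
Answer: $- \frac{32}{2151} \approx -0.014877$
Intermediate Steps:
$v = -956$ ($v = 2 \left(-478\right) = -956$)
$l = - \frac{32}{717}$ ($l = - \frac{\left(-128\right) \frac{1}{-956}}{3} = - \frac{\left(-128\right) \left(- \frac{1}{956}\right)}{3} = \left(- \frac{1}{3}\right) \frac{32}{239} = - \frac{32}{717} \approx -0.04463$)
$\frac{l}{\left(6 \left(-2\right) - -9\right) + 6} = \frac{1}{\left(6 \left(-2\right) - -9\right) + 6} \left(- \frac{32}{717}\right) = \frac{1}{\left(-12 + 9\right) + 6} \left(- \frac{32}{717}\right) = \frac{1}{-3 + 6} \left(- \frac{32}{717}\right) = \frac{1}{3} \left(- \frac{32}{717}\right) = - \frac{32}{2151}$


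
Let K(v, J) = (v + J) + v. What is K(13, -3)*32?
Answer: 736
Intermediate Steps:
K(v, J) = J + 2*v (K(v, J) = (J + v) + v = J + 2*v)
K(13, -3)*32 = (-3 + 2*13)*32 = (-3 + 26)*32 = 23*32 = 736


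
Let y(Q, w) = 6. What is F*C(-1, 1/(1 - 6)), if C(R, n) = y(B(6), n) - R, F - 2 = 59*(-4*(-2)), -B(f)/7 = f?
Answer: 3318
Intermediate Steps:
B(f) = -7*f
F = 474 (F = 2 + 59*(-4*(-2)) = 2 + 59*8 = 2 + 472 = 474)
C(R, n) = 6 - R
F*C(-1, 1/(1 - 6)) = 474*(6 - 1*(-1)) = 474*(6 + 1) = 474*7 = 3318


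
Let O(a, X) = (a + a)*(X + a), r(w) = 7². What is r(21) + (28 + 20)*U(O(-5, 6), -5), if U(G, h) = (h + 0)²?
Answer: 1249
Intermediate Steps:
r(w) = 49
O(a, X) = 2*a*(X + a) (O(a, X) = (2*a)*(X + a) = 2*a*(X + a))
U(G, h) = h²
r(21) + (28 + 20)*U(O(-5, 6), -5) = 49 + (28 + 20)*(-5)² = 49 + 48*25 = 49 + 1200 = 1249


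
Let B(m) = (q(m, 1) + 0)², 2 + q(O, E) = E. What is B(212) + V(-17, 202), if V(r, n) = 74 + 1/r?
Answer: 1274/17 ≈ 74.941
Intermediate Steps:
q(O, E) = -2 + E
B(m) = 1 (B(m) = ((-2 + 1) + 0)² = (-1 + 0)² = (-1)² = 1)
B(212) + V(-17, 202) = 1 + (74 + 1/(-17)) = 1 + (74 - 1/17) = 1 + 1257/17 = 1274/17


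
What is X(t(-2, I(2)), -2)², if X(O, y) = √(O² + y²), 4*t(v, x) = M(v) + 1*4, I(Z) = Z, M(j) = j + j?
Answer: 4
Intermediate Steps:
M(j) = 2*j
t(v, x) = 1 + v/2 (t(v, x) = (2*v + 1*4)/4 = (2*v + 4)/4 = (4 + 2*v)/4 = 1 + v/2)
X(t(-2, I(2)), -2)² = (√((1 + (½)*(-2))² + (-2)²))² = (√((1 - 1)² + 4))² = (√(0² + 4))² = (√(0 + 4))² = (√4)² = 2² = 4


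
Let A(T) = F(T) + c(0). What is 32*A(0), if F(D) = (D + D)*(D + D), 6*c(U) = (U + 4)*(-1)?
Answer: -64/3 ≈ -21.333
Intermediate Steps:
c(U) = -⅔ - U/6 (c(U) = ((U + 4)*(-1))/6 = ((4 + U)*(-1))/6 = (-4 - U)/6 = -⅔ - U/6)
F(D) = 4*D² (F(D) = (2*D)*(2*D) = 4*D²)
A(T) = -⅔ + 4*T² (A(T) = 4*T² + (-⅔ - ⅙*0) = 4*T² + (-⅔ + 0) = 4*T² - ⅔ = -⅔ + 4*T²)
32*A(0) = 32*(-⅔ + 4*0²) = 32*(-⅔ + 4*0) = 32*(-⅔ + 0) = 32*(-⅔) = -64/3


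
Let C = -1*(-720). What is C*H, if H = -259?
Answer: -186480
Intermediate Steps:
C = 720
C*H = 720*(-259) = -186480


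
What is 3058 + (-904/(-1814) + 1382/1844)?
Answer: 2558308213/836254 ≈ 3059.2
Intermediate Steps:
3058 + (-904/(-1814) + 1382/1844) = 3058 + (-904*(-1/1814) + 1382*(1/1844)) = 3058 + (452/907 + 691/922) = 3058 + 1043481/836254 = 2558308213/836254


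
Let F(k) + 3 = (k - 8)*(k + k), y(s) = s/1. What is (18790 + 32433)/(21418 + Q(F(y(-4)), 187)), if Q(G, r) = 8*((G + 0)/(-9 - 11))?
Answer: 256115/106904 ≈ 2.3957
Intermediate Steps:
y(s) = s (y(s) = s*1 = s)
F(k) = -3 + 2*k*(-8 + k) (F(k) = -3 + (k - 8)*(k + k) = -3 + (-8 + k)*(2*k) = -3 + 2*k*(-8 + k))
Q(G, r) = -2*G/5 (Q(G, r) = 8*(G/(-20)) = 8*(G*(-1/20)) = 8*(-G/20) = -2*G/5)
(18790 + 32433)/(21418 + Q(F(y(-4)), 187)) = (18790 + 32433)/(21418 - 2*(-3 - 16*(-4) + 2*(-4)²)/5) = 51223/(21418 - 2*(-3 + 64 + 2*16)/5) = 51223/(21418 - 2*(-3 + 64 + 32)/5) = 51223/(21418 - ⅖*93) = 51223/(21418 - 186/5) = 51223/(106904/5) = 51223*(5/106904) = 256115/106904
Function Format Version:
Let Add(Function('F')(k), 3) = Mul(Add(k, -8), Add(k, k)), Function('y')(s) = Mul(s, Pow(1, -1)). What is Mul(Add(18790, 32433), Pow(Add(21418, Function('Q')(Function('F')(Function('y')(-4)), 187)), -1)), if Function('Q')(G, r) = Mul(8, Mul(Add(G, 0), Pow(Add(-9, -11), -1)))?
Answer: Rational(256115, 106904) ≈ 2.3957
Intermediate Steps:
Function('y')(s) = s (Function('y')(s) = Mul(s, 1) = s)
Function('F')(k) = Add(-3, Mul(2, k, Add(-8, k))) (Function('F')(k) = Add(-3, Mul(Add(k, -8), Add(k, k))) = Add(-3, Mul(Add(-8, k), Mul(2, k))) = Add(-3, Mul(2, k, Add(-8, k))))
Function('Q')(G, r) = Mul(Rational(-2, 5), G) (Function('Q')(G, r) = Mul(8, Mul(G, Pow(-20, -1))) = Mul(8, Mul(G, Rational(-1, 20))) = Mul(8, Mul(Rational(-1, 20), G)) = Mul(Rational(-2, 5), G))
Mul(Add(18790, 32433), Pow(Add(21418, Function('Q')(Function('F')(Function('y')(-4)), 187)), -1)) = Mul(Add(18790, 32433), Pow(Add(21418, Mul(Rational(-2, 5), Add(-3, Mul(-16, -4), Mul(2, Pow(-4, 2))))), -1)) = Mul(51223, Pow(Add(21418, Mul(Rational(-2, 5), Add(-3, 64, Mul(2, 16)))), -1)) = Mul(51223, Pow(Add(21418, Mul(Rational(-2, 5), Add(-3, 64, 32))), -1)) = Mul(51223, Pow(Add(21418, Mul(Rational(-2, 5), 93)), -1)) = Mul(51223, Pow(Add(21418, Rational(-186, 5)), -1)) = Mul(51223, Pow(Rational(106904, 5), -1)) = Mul(51223, Rational(5, 106904)) = Rational(256115, 106904)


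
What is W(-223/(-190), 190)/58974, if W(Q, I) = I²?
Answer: 18050/29487 ≈ 0.61213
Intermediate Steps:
W(-223/(-190), 190)/58974 = 190²/58974 = 36100*(1/58974) = 18050/29487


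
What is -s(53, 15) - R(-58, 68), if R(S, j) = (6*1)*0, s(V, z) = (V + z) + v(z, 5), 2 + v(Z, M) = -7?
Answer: -59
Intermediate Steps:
v(Z, M) = -9 (v(Z, M) = -2 - 7 = -9)
s(V, z) = -9 + V + z (s(V, z) = (V + z) - 9 = -9 + V + z)
R(S, j) = 0 (R(S, j) = 6*0 = 0)
-s(53, 15) - R(-58, 68) = -(-9 + 53 + 15) - 1*0 = -1*59 + 0 = -59 + 0 = -59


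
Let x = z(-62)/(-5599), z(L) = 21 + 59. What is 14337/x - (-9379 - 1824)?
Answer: -79376623/80 ≈ -9.9221e+5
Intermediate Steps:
z(L) = 80
x = -80/5599 (x = 80/(-5599) = 80*(-1/5599) = -80/5599 ≈ -0.014288)
14337/x - (-9379 - 1824) = 14337/(-80/5599) - (-9379 - 1824) = 14337*(-5599/80) - 1*(-11203) = -80272863/80 + 11203 = -79376623/80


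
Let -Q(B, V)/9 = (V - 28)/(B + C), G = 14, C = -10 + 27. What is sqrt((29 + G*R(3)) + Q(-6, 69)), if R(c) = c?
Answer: 2*sqrt(1133)/11 ≈ 6.1200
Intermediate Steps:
C = 17
Q(B, V) = -9*(-28 + V)/(17 + B) (Q(B, V) = -9*(V - 28)/(B + 17) = -9*(-28 + V)/(17 + B))
sqrt((29 + G*R(3)) + Q(-6, 69)) = sqrt((29 + 14*3) + 9*(28 - 1*69)/(17 - 6)) = sqrt((29 + 42) + 9*(28 - 69)/11) = sqrt(71 + 9*(1/11)*(-41)) = sqrt(71 - 369/11) = sqrt(412/11) = 2*sqrt(1133)/11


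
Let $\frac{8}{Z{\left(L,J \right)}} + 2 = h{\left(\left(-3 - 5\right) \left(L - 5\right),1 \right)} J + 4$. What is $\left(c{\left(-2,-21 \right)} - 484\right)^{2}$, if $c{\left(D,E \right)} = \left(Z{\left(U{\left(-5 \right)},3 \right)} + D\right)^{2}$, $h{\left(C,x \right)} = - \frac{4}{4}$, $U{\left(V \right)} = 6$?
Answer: $147456$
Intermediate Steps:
$h{\left(C,x \right)} = -1$ ($h{\left(C,x \right)} = \left(-4\right) \frac{1}{4} = -1$)
$Z{\left(L,J \right)} = \frac{8}{2 - J}$ ($Z{\left(L,J \right)} = \frac{8}{-2 - \left(-4 + J\right)} = \frac{8}{2 - J}$)
$c{\left(D,E \right)} = \left(-8 + D\right)^{2}$ ($c{\left(D,E \right)} = \left(\frac{8}{2 - 3} + D\right)^{2} = \left(\frac{8}{-1} + D\right)^{2} = \left(8 \left(-1\right) + D\right)^{2} = \left(-8 + D\right)^{2}$)
$\left(c{\left(-2,-21 \right)} - 484\right)^{2} = \left(\left(-8 - 2\right)^{2} - 484\right)^{2} = \left(\left(-10\right)^{2} - 484\right)^{2} = \left(100 - 484\right)^{2} = \left(-384\right)^{2} = 147456$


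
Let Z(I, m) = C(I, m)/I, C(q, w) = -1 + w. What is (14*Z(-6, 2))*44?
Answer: -308/3 ≈ -102.67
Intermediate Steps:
Z(I, m) = (-1 + m)/I
(14*Z(-6, 2))*44 = (14*((-1 + 2)/(-6)))*44 = (14*(-⅙*1))*44 = (14*(-⅙))*44 = -7/3*44 = -308/3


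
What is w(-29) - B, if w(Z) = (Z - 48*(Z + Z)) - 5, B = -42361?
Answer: 45111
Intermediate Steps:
w(Z) = -5 - 95*Z (w(Z) = (Z - 96*Z) - 5 = -95*Z - 5 = -5 - 95*Z)
w(-29) - B = (-5 - 95*(-29)) - 1*(-42361) = (-5 + 2755) + 42361 = 2750 + 42361 = 45111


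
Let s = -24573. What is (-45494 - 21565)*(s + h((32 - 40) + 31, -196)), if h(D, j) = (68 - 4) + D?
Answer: 1642006674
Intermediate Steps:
h(D, j) = 64 + D
(-45494 - 21565)*(s + h((32 - 40) + 31, -196)) = (-45494 - 21565)*(-24573 + (64 + ((32 - 40) + 31))) = -67059*(-24573 + (64 + (-8 + 31))) = -67059*(-24573 + (64 + 23)) = -67059*(-24573 + 87) = -67059*(-24486) = 1642006674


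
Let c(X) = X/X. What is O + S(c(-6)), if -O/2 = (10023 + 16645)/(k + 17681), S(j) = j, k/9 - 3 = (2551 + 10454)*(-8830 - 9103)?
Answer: 2099003613/2098950277 ≈ 1.0000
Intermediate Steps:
k = -2098967958 (k = 27 + 9*((2551 + 10454)*(-8830 - 9103)) = 27 + 9*(13005*(-17933)) = 27 + 9*(-233218665) = 27 - 2098967985 = -2098967958)
c(X) = 1
O = 53336/2098950277 (O = -2*(10023 + 16645)/(-2098967958 + 17681) = -53336/(-2098950277) = -53336*(-1)/2098950277 = -2*(-26668/2098950277) = 53336/2098950277 ≈ 2.5411e-5)
O + S(c(-6)) = 53336/2098950277 + 1 = 2099003613/2098950277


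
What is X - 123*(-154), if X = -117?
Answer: 18825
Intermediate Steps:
X - 123*(-154) = -117 - 123*(-154) = -117 + 18942 = 18825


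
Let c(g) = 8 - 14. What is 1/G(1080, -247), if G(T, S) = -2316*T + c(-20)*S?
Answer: -1/2499798 ≈ -4.0003e-7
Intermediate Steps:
c(g) = -6
G(T, S) = -2316*T - 6*S
1/G(1080, -247) = 1/(-2316*1080 - 6*(-247)) = 1/(-2501280 + 1482) = 1/(-2499798) = -1/2499798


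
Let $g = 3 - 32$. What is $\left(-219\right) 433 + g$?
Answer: $-94856$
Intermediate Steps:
$g = -29$ ($g = 3 - 32 = -29$)
$\left(-219\right) 433 + g = \left(-219\right) 433 - 29 = -94827 - 29 = -94856$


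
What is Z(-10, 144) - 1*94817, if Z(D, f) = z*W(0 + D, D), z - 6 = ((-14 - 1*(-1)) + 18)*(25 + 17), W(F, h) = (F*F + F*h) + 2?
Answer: -51185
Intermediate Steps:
W(F, h) = 2 + F² + F*h (W(F, h) = (F² + F*h) + 2 = 2 + F² + F*h)
z = 216 (z = 6 + ((-14 - 1*(-1)) + 18)*(25 + 17) = 6 + ((-14 + 1) + 18)*42 = 6 + (-13 + 18)*42 = 6 + 5*42 = 6 + 210 = 216)
Z(D, f) = 432 + 432*D² (Z(D, f) = 216*(2 + (0 + D)² + (0 + D)*D) = 216*(2 + D² + D*D) = 216*(2 + D² + D²) = 216*(2 + 2*D²) = 432 + 432*D²)
Z(-10, 144) - 1*94817 = (432 + 432*(-10)²) - 1*94817 = (432 + 432*100) - 94817 = (432 + 43200) - 94817 = 43632 - 94817 = -51185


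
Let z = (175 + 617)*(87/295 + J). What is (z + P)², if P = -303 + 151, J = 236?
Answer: 3042968042914816/87025 ≈ 3.4967e+10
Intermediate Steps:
P = -152
z = 55207944/295 (z = (175 + 617)*(87/295 + 236) = 792*(87*(1/295) + 236) = 792*(87/295 + 236) = 792*(69707/295) = 55207944/295 ≈ 1.8715e+5)
(z + P)² = (55207944/295 - 152)² = (55163104/295)² = 3042968042914816/87025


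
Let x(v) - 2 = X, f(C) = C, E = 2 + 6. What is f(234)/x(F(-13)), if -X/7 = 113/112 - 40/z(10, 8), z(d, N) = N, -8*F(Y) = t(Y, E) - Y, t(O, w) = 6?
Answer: 3744/479 ≈ 7.8163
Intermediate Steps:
E = 8
F(Y) = -¾ + Y/8 (F(Y) = -(6 - Y)/8 = -¾ + Y/8)
X = 447/16 (X = -7*(113/112 - 40/8) = -7*(113*(1/112) - 40*⅛) = -7*(113/112 - 5) = -7*(-447/112) = 447/16 ≈ 27.938)
x(v) = 479/16 (x(v) = 2 + 447/16 = 479/16)
f(234)/x(F(-13)) = 234/(479/16) = 234*(16/479) = 3744/479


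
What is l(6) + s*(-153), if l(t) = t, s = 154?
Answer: -23556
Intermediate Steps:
l(6) + s*(-153) = 6 + 154*(-153) = 6 - 23562 = -23556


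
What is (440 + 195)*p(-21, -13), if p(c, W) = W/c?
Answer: 8255/21 ≈ 393.10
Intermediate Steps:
(440 + 195)*p(-21, -13) = (440 + 195)*(-13/(-21)) = 635*(-13*(-1/21)) = 635*(13/21) = 8255/21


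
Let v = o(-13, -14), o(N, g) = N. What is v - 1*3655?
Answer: -3668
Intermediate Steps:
v = -13
v - 1*3655 = -13 - 1*3655 = -13 - 3655 = -3668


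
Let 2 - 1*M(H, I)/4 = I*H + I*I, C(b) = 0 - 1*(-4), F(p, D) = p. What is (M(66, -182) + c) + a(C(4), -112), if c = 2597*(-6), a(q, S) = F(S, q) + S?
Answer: -100246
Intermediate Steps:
C(b) = 4 (C(b) = 0 + 4 = 4)
a(q, S) = 2*S (a(q, S) = S + S = 2*S)
c = -15582
M(H, I) = 8 - 4*I² - 4*H*I (M(H, I) = 8 - 4*(I*H + I*I) = 8 - 4*(H*I + I²) = 8 - 4*(I² + H*I) = 8 + (-4*I² - 4*H*I) = 8 - 4*I² - 4*H*I)
(M(66, -182) + c) + a(C(4), -112) = ((8 - 4*(-182)² - 4*66*(-182)) - 15582) + 2*(-112) = ((8 - 4*33124 + 48048) - 15582) - 224 = ((8 - 132496 + 48048) - 15582) - 224 = (-84440 - 15582) - 224 = -100022 - 224 = -100246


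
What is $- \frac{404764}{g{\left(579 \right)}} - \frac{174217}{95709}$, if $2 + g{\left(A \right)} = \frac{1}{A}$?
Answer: $\frac{22430002325335}{110735313} \approx 2.0256 \cdot 10^{5}$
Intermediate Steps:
$g{\left(A \right)} = -2 + \frac{1}{A}$
$- \frac{404764}{g{\left(579 \right)}} - \frac{174217}{95709} = - \frac{404764}{-2 + \frac{1}{579}} - \frac{174217}{95709} = - \frac{404764}{- \frac{1157}{579}} - \frac{174217}{95709} = \left(-404764\right) \left(- \frac{579}{1157}\right) - \frac{174217}{95709} = \frac{234358356}{1157} - \frac{174217}{95709} = \frac{22430002325335}{110735313}$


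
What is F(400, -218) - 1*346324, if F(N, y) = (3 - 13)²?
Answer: -346224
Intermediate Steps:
F(N, y) = 100 (F(N, y) = (-10)² = 100)
F(400, -218) - 1*346324 = 100 - 1*346324 = 100 - 346324 = -346224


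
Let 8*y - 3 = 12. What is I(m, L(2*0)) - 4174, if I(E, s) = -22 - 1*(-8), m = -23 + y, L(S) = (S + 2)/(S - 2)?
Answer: -4188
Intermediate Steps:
y = 15/8 (y = 3/8 + (⅛)*12 = 3/8 + 3/2 = 15/8 ≈ 1.8750)
L(S) = (2 + S)/(-2 + S)
m = -169/8 (m = -23 + 15/8 = -169/8 ≈ -21.125)
I(E, s) = -14 (I(E, s) = -22 + 8 = -14)
I(m, L(2*0)) - 4174 = -14 - 4174 = -4188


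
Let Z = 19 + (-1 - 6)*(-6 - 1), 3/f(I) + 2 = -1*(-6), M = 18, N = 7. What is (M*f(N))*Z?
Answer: 918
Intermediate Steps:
f(I) = 3/4 (f(I) = 3/(-2 - 1*(-6)) = 3/(-2 + 6) = 3/4)
Z = 68 (Z = 19 - 7*(-7) = 19 + 49 = 68)
(M*f(N))*Z = (18*(3/4))*68 = (27/2)*68 = 918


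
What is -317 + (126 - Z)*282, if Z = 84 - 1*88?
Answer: 36343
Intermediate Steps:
Z = -4 (Z = 84 - 88 = -4)
-317 + (126 - Z)*282 = -317 + (126 - 1*(-4))*282 = -317 + (126 + 4)*282 = -317 + 130*282 = -317 + 36660 = 36343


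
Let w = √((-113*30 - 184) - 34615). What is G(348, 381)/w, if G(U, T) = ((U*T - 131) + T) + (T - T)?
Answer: -132838*I*√38189/38189 ≈ -679.76*I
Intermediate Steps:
G(U, T) = -131 + T + T*U (G(U, T) = ((T*U - 131) + T) + 0 = ((-131 + T*U) + T) + 0 = (-131 + T + T*U) + 0 = -131 + T + T*U)
w = I*√38189 (w = √((-3390 - 184) - 34615) = √(-3574 - 34615) = √(-38189) = I*√38189 ≈ 195.42*I)
G(348, 381)/w = (-131 + 381 + 381*348)/((I*√38189)) = (-131 + 381 + 132588)*(-I*√38189/38189) = 132838*(-I*√38189/38189) = -132838*I*√38189/38189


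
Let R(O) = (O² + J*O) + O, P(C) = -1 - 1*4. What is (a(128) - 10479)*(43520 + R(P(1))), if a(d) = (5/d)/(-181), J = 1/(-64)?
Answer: -676515220196505/1482752 ≈ -4.5626e+8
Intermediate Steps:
P(C) = -5 (P(C) = -1 - 4 = -5)
J = -1/64 ≈ -0.015625
R(O) = O² + 63*O/64 (R(O) = (O² - O/64) + O = O² + 63*O/64)
a(d) = -5/(181*d) (a(d) = (5/d)*(-1/181) = -5/(181*d))
(a(128) - 10479)*(43520 + R(P(1))) = (-5/181/128 - 10479)*(43520 + (1/64)*(-5)*(63 + 64*(-5))) = (-5/181*1/128 - 10479)*(43520 + (1/64)*(-5)*(63 - 320)) = (-5/23168 - 10479)*(43520 + (1/64)*(-5)*(-257)) = -242777477*(43520 + 1285/64)/23168 = -242777477/23168*2786565/64 = -676515220196505/1482752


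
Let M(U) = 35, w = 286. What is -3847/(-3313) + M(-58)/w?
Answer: 1216197/947518 ≈ 1.2836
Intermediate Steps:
-3847/(-3313) + M(-58)/w = -3847/(-3313) + 35/286 = -3847*(-1/3313) + 35*(1/286) = 3847/3313 + 35/286 = 1216197/947518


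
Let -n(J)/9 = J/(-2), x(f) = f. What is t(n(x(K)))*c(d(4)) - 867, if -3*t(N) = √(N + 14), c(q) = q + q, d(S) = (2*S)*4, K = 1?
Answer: -867 - 32*√74/3 ≈ -958.76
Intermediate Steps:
d(S) = 8*S
c(q) = 2*q
n(J) = 9*J/2 (n(J) = -9*J/(-2) = -9*J*(-1)/2 = -(-9)*J/2 = 9*J/2)
t(N) = -√(14 + N)/3 (t(N) = -√(N + 14)/3 = -√(14 + N)/3)
t(n(x(K)))*c(d(4)) - 867 = (-√(14 + (9/2)*1)/3)*(2*(8*4)) - 867 = (-√(14 + 9/2)/3)*(2*32) - 867 = -√74/6*64 - 867 = -32*√74/3 - 867 = -867 - 32*√74/3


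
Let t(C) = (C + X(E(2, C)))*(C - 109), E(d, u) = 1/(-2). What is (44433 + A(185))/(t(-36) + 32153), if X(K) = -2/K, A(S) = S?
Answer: 44618/36793 ≈ 1.2127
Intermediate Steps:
E(d, u) = -1/2
t(C) = (-109 + C)*(4 + C) (t(C) = (C - 2/(-1/2))*(C - 109) = (C - 2*(-2))*(-109 + C) = (C + 4)*(-109 + C) = (4 + C)*(-109 + C) = (-109 + C)*(4 + C))
(44433 + A(185))/(t(-36) + 32153) = (44433 + 185)/((-436 + (-36)**2 - 105*(-36)) + 32153) = 44618/((-436 + 1296 + 3780) + 32153) = 44618/(4640 + 32153) = 44618/36793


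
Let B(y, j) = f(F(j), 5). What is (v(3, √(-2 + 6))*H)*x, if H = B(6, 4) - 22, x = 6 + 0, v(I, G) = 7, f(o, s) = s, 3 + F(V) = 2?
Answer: -714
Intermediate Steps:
F(V) = -1 (F(V) = -3 + 2 = -1)
B(y, j) = 5
x = 6
H = -17 (H = 5 - 22 = -17)
(v(3, √(-2 + 6))*H)*x = (7*(-17))*6 = -119*6 = -714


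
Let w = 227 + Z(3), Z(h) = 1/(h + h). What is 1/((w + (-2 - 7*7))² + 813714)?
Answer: 36/30410953 ≈ 1.1838e-6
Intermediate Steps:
Z(h) = 1/(2*h)
w = 1363/6 (w = 227 + (½)/3 = 227 + (½)*(⅓) = 227 + ⅙ = 1363/6 ≈ 227.17)
1/((w + (-2 - 7*7))² + 813714) = 1/((1363/6 + (-2 - 7*7))² + 813714) = 1/((1363/6 + (-2 - 49))² + 813714) = 1/((1363/6 - 51)² + 813714) = 1/((1057/6)² + 813714) = 1/(1117249/36 + 813714) = 1/(30410953/36) = 36/30410953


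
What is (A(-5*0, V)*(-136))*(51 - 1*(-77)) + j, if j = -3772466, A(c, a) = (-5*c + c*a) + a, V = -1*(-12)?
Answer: -3981362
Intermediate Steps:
V = 12
A(c, a) = a - 5*c + a*c (A(c, a) = (-5*c + a*c) + a = a - 5*c + a*c)
(A(-5*0, V)*(-136))*(51 - 1*(-77)) + j = ((12 - (-25)*0 + 12*(-5*0))*(-136))*(51 - 1*(-77)) - 3772466 = ((12 - 5*0 + 12*0)*(-136))*(51 + 77) - 3772466 = ((12 + 0 + 0)*(-136))*128 - 3772466 = (12*(-136))*128 - 3772466 = -1632*128 - 3772466 = -208896 - 3772466 = -3981362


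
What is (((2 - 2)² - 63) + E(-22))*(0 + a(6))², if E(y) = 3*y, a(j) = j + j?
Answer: -18576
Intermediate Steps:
a(j) = 2*j
(((2 - 2)² - 63) + E(-22))*(0 + a(6))² = (((2 - 2)² - 63) + 3*(-22))*(0 + 2*6)² = ((0² - 63) - 66)*(0 + 12)² = ((0 - 63) - 66)*12² = (-63 - 66)*144 = -129*144 = -18576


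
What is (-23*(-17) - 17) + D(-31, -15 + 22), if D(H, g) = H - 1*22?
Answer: 321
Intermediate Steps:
D(H, g) = -22 + H (D(H, g) = H - 22 = -22 + H)
(-23*(-17) - 17) + D(-31, -15 + 22) = (-23*(-17) - 17) + (-22 - 31) = (391 - 17) - 53 = 374 - 53 = 321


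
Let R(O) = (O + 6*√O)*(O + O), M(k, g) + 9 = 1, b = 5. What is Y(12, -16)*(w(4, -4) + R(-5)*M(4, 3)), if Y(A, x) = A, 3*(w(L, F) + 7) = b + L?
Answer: -4848 + 5760*I*√5 ≈ -4848.0 + 12880.0*I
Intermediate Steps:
M(k, g) = -8 (M(k, g) = -9 + 1 = -8)
w(L, F) = -16/3 + L/3 (w(L, F) = -7 + (5 + L)/3 = -7 + (5/3 + L/3) = -16/3 + L/3)
R(O) = 2*O*(O + 6*√O) (R(O) = (O + 6*√O)*(2*O) = 2*O*(O + 6*√O))
Y(12, -16)*(w(4, -4) + R(-5)*M(4, 3)) = 12*((-16/3 + (⅓)*4) + (2*(-5)² + 12*(-5)^(3/2))*(-8)) = 12*((-16/3 + 4/3) + (2*25 + 12*(-5*I*√5))*(-8)) = 12*(-4 + (50 - 60*I*√5)*(-8)) = 12*(-4 + (-400 + 480*I*√5)) = 12*(-404 + 480*I*√5) = -4848 + 5760*I*√5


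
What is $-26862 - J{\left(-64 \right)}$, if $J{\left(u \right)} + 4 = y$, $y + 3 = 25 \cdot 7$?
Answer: $-27030$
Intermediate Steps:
$y = 172$ ($y = -3 + 25 \cdot 7 = -3 + 175 = 172$)
$J{\left(u \right)} = 168$ ($J{\left(u \right)} = -4 + 172 = 168$)
$-26862 - J{\left(-64 \right)} = -26862 - 168 = -27030$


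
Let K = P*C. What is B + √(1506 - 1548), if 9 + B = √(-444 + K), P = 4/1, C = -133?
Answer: -9 + I*√42 + 4*I*√61 ≈ -9.0 + 37.722*I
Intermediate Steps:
P = 4 (P = 4*1 = 4)
K = -532 (K = 4*(-133) = -532)
B = -9 + 4*I*√61 (B = -9 + √(-444 - 532) = -9 + √(-976) = -9 + 4*I*√61 ≈ -9.0 + 31.241*I)
B + √(1506 - 1548) = (-9 + 4*I*√61) + √(1506 - 1548) = (-9 + 4*I*√61) + √(-42) = (-9 + 4*I*√61) + I*√42 = -9 + I*√42 + 4*I*√61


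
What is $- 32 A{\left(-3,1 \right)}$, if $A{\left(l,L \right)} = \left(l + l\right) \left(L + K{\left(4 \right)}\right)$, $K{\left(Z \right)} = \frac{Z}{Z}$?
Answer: $384$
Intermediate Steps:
$K{\left(Z \right)} = 1$
$A{\left(l,L \right)} = 2 l \left(1 + L\right)$ ($A{\left(l,L \right)} = \left(l + l\right) \left(L + 1\right) = 2 l \left(1 + L\right)$)
$- 32 A{\left(-3,1 \right)} = - 32 \cdot 2 \left(-3\right) \left(1 + 1\right) = - 32 \cdot 2 \left(-3\right) 2 = \left(-32\right) \left(-12\right) = 384$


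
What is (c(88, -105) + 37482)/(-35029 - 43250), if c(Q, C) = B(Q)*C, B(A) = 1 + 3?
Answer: -12354/26093 ≈ -0.47346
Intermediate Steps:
B(A) = 4
c(Q, C) = 4*C
(c(88, -105) + 37482)/(-35029 - 43250) = (4*(-105) + 37482)/(-35029 - 43250) = (-420 + 37482)/(-78279) = 37062*(-1/78279) = -12354/26093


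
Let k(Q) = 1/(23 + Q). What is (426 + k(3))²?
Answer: 122699929/676 ≈ 1.8151e+5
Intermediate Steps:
(426 + k(3))² = (426 + 1/(23 + 3))² = (426 + 1/26)² = (11077/26)² = 122699929/676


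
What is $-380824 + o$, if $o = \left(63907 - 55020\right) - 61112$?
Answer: $-433049$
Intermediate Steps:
$o = -52225$ ($o = 8887 - 61112 = -52225$)
$-380824 + o = -380824 - 52225 = -433049$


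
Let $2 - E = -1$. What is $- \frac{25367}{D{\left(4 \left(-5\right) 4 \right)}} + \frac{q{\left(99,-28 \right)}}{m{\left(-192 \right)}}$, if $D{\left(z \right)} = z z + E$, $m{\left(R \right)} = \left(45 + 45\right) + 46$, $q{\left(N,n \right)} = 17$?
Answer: $- \frac{196533}{51224} \approx -3.8367$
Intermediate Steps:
$E = 3$ ($E = 2 - -1 = 2 + 1 = 3$)
$m{\left(R \right)} = 136$ ($m{\left(R \right)} = 90 + 46 = 136$)
$D{\left(z \right)} = 3 + z^{2}$ ($D{\left(z \right)} = z z + 3 = z^{2} + 3 = 3 + z^{2}$)
$- \frac{25367}{D{\left(4 \left(-5\right) 4 \right)}} + \frac{q{\left(99,-28 \right)}}{m{\left(-192 \right)}} = - \frac{25367}{3 + \left(4 \left(-5\right) 4\right)^{2}} + \frac{17}{136} = - \frac{25367}{3 + \left(\left(-20\right) 4\right)^{2}} + 17 \cdot \frac{1}{136} = - \frac{25367}{3 + \left(-80\right)^{2}} + \frac{1}{8} = - \frac{25367}{3 + 6400} + \frac{1}{8} = - \frac{25367}{6403} + \frac{1}{8} = - \frac{196533}{51224}$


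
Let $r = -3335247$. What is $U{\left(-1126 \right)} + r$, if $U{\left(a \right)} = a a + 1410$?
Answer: $-2065961$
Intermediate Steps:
$U{\left(a \right)} = 1410 + a^{2}$ ($U{\left(a \right)} = a^{2} + 1410 = 1410 + a^{2}$)
$U{\left(-1126 \right)} + r = \left(1410 + \left(-1126\right)^{2}\right) - 3335247 = \left(1410 + 1267876\right) - 3335247 = 1269286 - 3335247 = -2065961$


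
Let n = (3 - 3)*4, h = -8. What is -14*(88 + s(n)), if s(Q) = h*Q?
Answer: -1232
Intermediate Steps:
n = 0 (n = 0*4 = 0)
s(Q) = -8*Q
-14*(88 + s(n)) = -14*(88 - 8*0) = -14*(88 + 0) = -14*88 = -1232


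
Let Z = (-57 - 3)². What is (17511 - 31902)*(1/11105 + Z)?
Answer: -575323412391/11105 ≈ -5.1808e+7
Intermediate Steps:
Z = 3600 (Z = (-60)² = 3600)
(17511 - 31902)*(1/11105 + Z) = (17511 - 31902)*(1/11105 + 3600) = -14391*(1/11105 + 3600) = -14391*39978001/11105 = -575323412391/11105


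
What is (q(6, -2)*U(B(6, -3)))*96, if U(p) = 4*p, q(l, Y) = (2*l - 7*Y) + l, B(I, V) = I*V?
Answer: -221184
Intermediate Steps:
q(l, Y) = -7*Y + 3*l (q(l, Y) = (-7*Y + 2*l) + l = -7*Y + 3*l)
(q(6, -2)*U(B(6, -3)))*96 = ((-7*(-2) + 3*6)*(4*(6*(-3))))*96 = ((14 + 18)*(4*(-18)))*96 = (32*(-72))*96 = -2304*96 = -221184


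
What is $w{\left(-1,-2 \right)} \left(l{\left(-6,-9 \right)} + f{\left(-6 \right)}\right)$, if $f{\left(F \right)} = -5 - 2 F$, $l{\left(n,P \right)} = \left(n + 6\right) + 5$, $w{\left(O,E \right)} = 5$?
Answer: $60$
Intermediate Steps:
$l{\left(n,P \right)} = 11 + n$ ($l{\left(n,P \right)} = \left(6 + n\right) + 5 = 11 + n$)
$w{\left(-1,-2 \right)} \left(l{\left(-6,-9 \right)} + f{\left(-6 \right)}\right) = 5 \left(\left(11 - 6\right) - -7\right) = 5 \left(5 + \left(-5 + 12\right)\right) = 5 \left(5 + 7\right) = 5 \cdot 12 = 60$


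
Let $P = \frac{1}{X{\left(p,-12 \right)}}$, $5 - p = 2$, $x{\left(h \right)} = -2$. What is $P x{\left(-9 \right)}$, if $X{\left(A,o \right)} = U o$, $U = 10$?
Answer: $\frac{1}{60} \approx 0.016667$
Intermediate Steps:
$p = 3$ ($p = 5 - 2 = 3$)
$X{\left(A,o \right)} = 10 o$
$P = - \frac{1}{120}$ ($P = \frac{1}{10 \left(-12\right)} = \frac{1}{-120} = - \frac{1}{120} \approx -0.0083333$)
$P x{\left(-9 \right)} = \left(- \frac{1}{120}\right) \left(-2\right) = \frac{1}{60}$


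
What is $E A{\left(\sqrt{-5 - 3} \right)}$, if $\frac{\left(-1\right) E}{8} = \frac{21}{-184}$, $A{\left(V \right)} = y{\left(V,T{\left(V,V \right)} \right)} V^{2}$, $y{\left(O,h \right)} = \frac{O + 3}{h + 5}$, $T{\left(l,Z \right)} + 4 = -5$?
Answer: $\frac{126}{23} + \frac{84 i \sqrt{2}}{23} \approx 5.4783 + 5.165 i$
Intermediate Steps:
$T{\left(l,Z \right)} = -9$ ($T{\left(l,Z \right)} = -4 - 5 = -9$)
$y{\left(O,h \right)} = \frac{3 + O}{5 + h}$
$A{\left(V \right)} = V^{2} \left(- \frac{3}{4} - \frac{V}{4}\right)$ ($A{\left(V \right)} = \frac{3 + V}{5 - 9} V^{2} = \frac{3 + V}{-4} V^{2} = - \frac{3 + V}{4} V^{2} = \left(- \frac{3}{4} - \frac{V}{4}\right) V^{2} = V^{2} \left(- \frac{3}{4} - \frac{V}{4}\right)$)
$E = \frac{21}{23}$ ($E = - 8 \frac{21}{-184} = - 8 \cdot 21 \left(- \frac{1}{184}\right) = \left(-8\right) \left(- \frac{21}{184}\right) = \frac{21}{23} \approx 0.91304$)
$E A{\left(\sqrt{-5 - 3} \right)} = \frac{21 \frac{\left(\sqrt{-5 - 3}\right)^{2} \left(-3 - \sqrt{-5 - 3}\right)}{4}}{23} = \frac{21 \frac{\left(\sqrt{-8}\right)^{2} \left(-3 - \sqrt{-8}\right)}{4}}{23} = \frac{21 \frac{\left(2 i \sqrt{2}\right)^{2} \left(-3 - 2 i \sqrt{2}\right)}{4}}{23} = \frac{21 \cdot \frac{1}{4} \left(-8\right) \left(-3 - 2 i \sqrt{2}\right)}{23} = \frac{21 \left(6 + 4 i \sqrt{2}\right)}{23} = \frac{126}{23} + \frac{84 i \sqrt{2}}{23}$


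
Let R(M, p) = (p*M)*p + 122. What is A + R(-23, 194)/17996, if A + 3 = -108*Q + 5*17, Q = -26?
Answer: 25571467/8998 ≈ 2841.9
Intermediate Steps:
R(M, p) = 122 + M*p² (R(M, p) = (M*p)*p + 122 = M*p² + 122 = 122 + M*p²)
A = 2890 (A = -3 + (-108*(-26) + 5*17) = -3 + (2808 + 85) = -3 + 2893 = 2890)
A + R(-23, 194)/17996 = 2890 + (122 - 23*194²)/17996 = 2890 + (122 - 23*37636)*(1/17996) = 2890 + (122 - 865628)*(1/17996) = 2890 - 865506*1/17996 = 2890 - 432753/8998 = 25571467/8998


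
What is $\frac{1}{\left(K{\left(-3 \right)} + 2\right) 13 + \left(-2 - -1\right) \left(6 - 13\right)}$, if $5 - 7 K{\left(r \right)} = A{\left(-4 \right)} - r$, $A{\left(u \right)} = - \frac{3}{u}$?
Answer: $\frac{28}{989} \approx 0.028311$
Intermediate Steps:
$K{\left(r \right)} = \frac{17}{28} + \frac{r}{7}$ ($K{\left(r \right)} = \frac{5}{7} - \frac{- \frac{3}{-4} - r}{7} = \frac{5}{7} - \frac{\left(-3\right) \left(- \frac{1}{4}\right) - r}{7} = \frac{5}{7} - \frac{\frac{3}{4} - r}{7} = \frac{5}{7} + \left(- \frac{3}{28} + \frac{r}{7}\right) = \frac{17}{28} + \frac{r}{7}$)
$\frac{1}{\left(K{\left(-3 \right)} + 2\right) 13 + \left(-2 - -1\right) \left(6 - 13\right)} = \frac{1}{\left(\left(\frac{17}{28} + \frac{1}{7} \left(-3\right)\right) + 2\right) 13 + \left(-2 - -1\right) \left(6 - 13\right)} = \frac{1}{\left(\left(\frac{17}{28} - \frac{3}{7}\right) + 2\right) 13 + \left(-2 + 1\right) \left(-7\right)} = \frac{1}{\left(\frac{5}{28} + 2\right) 13 - -7} = \frac{1}{\frac{61}{28} \cdot 13 + 7} = \frac{1}{\frac{793}{28} + 7} = \frac{1}{\frac{989}{28}} = \frac{28}{989}$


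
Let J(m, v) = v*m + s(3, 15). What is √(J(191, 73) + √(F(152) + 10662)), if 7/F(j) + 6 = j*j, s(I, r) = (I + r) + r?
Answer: √(7456442033504 + 23098*√5688364855534)/23098 ≈ 118.66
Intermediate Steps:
s(I, r) = I + 2*r
F(j) = 7/(-6 + j²) (F(j) = 7/(-6 + j*j) = 7/(-6 + j²))
J(m, v) = 33 + m*v (J(m, v) = v*m + (3 + 2*15) = m*v + (3 + 30) = m*v + 33 = 33 + m*v)
√(J(191, 73) + √(F(152) + 10662)) = √((33 + 191*73) + √(7/(-6 + 152²) + 10662)) = √((33 + 13943) + √(7/(-6 + 23104) + 10662)) = √(13976 + √(7/23098 + 10662)) = √(13976 + √(246270883/23098)) = √(13976 + √5688364855534/23098)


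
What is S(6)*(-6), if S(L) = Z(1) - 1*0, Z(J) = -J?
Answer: 6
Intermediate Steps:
S(L) = -1 (S(L) = -1*1 - 1*0 = -1 + 0 = -1)
S(6)*(-6) = -1*(-6) = 6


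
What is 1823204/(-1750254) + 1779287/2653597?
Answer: -861922237945/2322234381819 ≈ -0.37116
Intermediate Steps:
1823204/(-1750254) + 1779287/2653597 = 1823204*(-1/1750254) + 1779287*(1/2653597) = -911602/875127 + 1779287/2653597 = -861922237945/2322234381819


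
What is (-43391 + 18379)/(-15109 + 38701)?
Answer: -6253/5898 ≈ -1.0602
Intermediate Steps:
(-43391 + 18379)/(-15109 + 38701) = -25012/23592 = -25012*1/23592 = -6253/5898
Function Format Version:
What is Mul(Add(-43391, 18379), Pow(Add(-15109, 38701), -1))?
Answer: Rational(-6253, 5898) ≈ -1.0602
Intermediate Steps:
Mul(Add(-43391, 18379), Pow(Add(-15109, 38701), -1)) = Mul(-25012, Pow(23592, -1)) = Mul(-25012, Rational(1, 23592)) = Rational(-6253, 5898)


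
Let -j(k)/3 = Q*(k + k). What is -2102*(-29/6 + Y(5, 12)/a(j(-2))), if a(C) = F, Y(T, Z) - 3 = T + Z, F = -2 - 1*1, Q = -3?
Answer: 24173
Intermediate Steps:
F = -3 (F = -2 - 1 = -3)
j(k) = 18*k (j(k) = -(-9)*(k + k) = -(-9)*2*k = -(-18)*k = 18*k)
Y(T, Z) = 3 + T + Z (Y(T, Z) = 3 + (T + Z) = 3 + T + Z)
a(C) = -3
-2102*(-29/6 + Y(5, 12)/a(j(-2))) = -2102*(-29/6 + (3 + 5 + 12)/(-3)) = -2102*(-29*⅙ + 20*(-⅓)) = -2102*(-29/6 - 20/3) = -2102*(-23/2) = 24173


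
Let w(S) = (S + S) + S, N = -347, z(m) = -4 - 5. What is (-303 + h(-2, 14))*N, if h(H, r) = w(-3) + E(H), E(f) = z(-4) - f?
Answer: 110693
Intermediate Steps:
z(m) = -9
E(f) = -9 - f
w(S) = 3*S (w(S) = 2*S + S = 3*S)
h(H, r) = -18 - H (h(H, r) = 3*(-3) + (-9 - H) = -9 + (-9 - H) = -18 - H)
(-303 + h(-2, 14))*N = (-303 + (-18 - 1*(-2)))*(-347) = (-303 + (-18 + 2))*(-347) = (-303 - 16)*(-347) = -319*(-347) = 110693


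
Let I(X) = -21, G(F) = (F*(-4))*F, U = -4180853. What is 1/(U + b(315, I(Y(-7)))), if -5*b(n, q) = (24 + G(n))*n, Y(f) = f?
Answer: 1/20822335 ≈ 4.8025e-8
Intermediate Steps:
G(F) = -4*F² (G(F) = (-4*F)*F = -4*F²)
b(n, q) = -n*(24 - 4*n²)/5 (b(n, q) = -(24 - 4*n²)*n/5 = -n*(24 - 4*n²)/5)
1/(U + b(315, I(Y(-7)))) = 1/(-4180853 + (⅘)*315*(-6 + 315²)) = 1/(-4180853 + (⅘)*315*(-6 + 99225)) = 1/(-4180853 + (⅘)*315*99219) = 1/(-4180853 + 25003188) = 1/20822335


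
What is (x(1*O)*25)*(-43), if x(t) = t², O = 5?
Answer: -26875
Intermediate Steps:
(x(1*O)*25)*(-43) = ((1*5)²*25)*(-43) = (5²*25)*(-43) = (25*25)*(-43) = 625*(-43) = -26875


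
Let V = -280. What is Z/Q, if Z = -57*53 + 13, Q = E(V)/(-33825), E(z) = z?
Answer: -2543640/7 ≈ -3.6338e+5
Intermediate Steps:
Q = 56/6765 (Q = -280/(-33825) = -280*(-1/33825) = 56/6765 ≈ 0.0082779)
Z = -3008 (Z = -3021 + 13 = -3008)
Z/Q = -3008/56/6765 = -3008*6765/56 = -2543640/7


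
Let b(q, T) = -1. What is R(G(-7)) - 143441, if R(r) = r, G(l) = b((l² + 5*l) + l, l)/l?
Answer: -1004086/7 ≈ -1.4344e+5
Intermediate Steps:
G(l) = -1/l
R(G(-7)) - 143441 = -1/(-7) - 143441 = -1*(-⅐) - 143441 = ⅐ - 143441 = -1004086/7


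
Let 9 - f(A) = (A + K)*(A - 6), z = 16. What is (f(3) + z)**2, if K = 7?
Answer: 3025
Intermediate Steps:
f(A) = 9 - (-6 + A)*(7 + A) (f(A) = 9 - (A + 7)*(A - 6) = 9 - (7 + A)*(-6 + A) = 9 - (-6 + A)*(7 + A))
(f(3) + z)**2 = ((51 - 1*3 - 1*3**2) + 16)**2 = ((51 - 3 - 1*9) + 16)**2 = ((51 - 3 - 9) + 16)**2 = (39 + 16)**2 = 55**2 = 3025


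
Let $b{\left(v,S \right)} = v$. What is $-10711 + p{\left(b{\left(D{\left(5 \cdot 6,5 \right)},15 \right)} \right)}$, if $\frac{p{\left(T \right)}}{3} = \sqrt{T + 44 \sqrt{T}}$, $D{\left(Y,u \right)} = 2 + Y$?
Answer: $-10711 + 12 \sqrt{2 + 11 \sqrt{2}} \approx -10661.0$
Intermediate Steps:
$p{\left(T \right)} = 3 \sqrt{T + 44 \sqrt{T}}$
$-10711 + p{\left(b{\left(D{\left(5 \cdot 6,5 \right)},15 \right)} \right)} = -10711 + 3 \sqrt{\left(2 + 5 \cdot 6\right) + 44 \sqrt{2 + 5 \cdot 6}} = -10711 + 3 \sqrt{\left(2 + 30\right) + 44 \sqrt{2 + 30}} = -10711 + 3 \sqrt{32 + 44 \sqrt{32}} = -10711 + 3 \sqrt{32 + 44 \cdot 4 \sqrt{2}} = -10711 + 3 \sqrt{32 + 176 \sqrt{2}}$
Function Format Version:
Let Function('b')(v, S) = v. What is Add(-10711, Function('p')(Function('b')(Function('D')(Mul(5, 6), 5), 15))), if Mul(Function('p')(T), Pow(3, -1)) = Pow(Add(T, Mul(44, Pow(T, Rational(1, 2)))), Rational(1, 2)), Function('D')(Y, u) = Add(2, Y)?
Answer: Add(-10711, Mul(12, Pow(Add(2, Mul(11, Pow(2, Rational(1, 2)))), Rational(1, 2)))) ≈ -10661.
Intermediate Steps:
Function('p')(T) = Mul(3, Pow(Add(T, Mul(44, Pow(T, Rational(1, 2)))), Rational(1, 2)))
Add(-10711, Function('p')(Function('b')(Function('D')(Mul(5, 6), 5), 15))) = Add(-10711, Mul(3, Pow(Add(Add(2, Mul(5, 6)), Mul(44, Pow(Add(2, Mul(5, 6)), Rational(1, 2)))), Rational(1, 2)))) = Add(-10711, Mul(3, Pow(Add(Add(2, 30), Mul(44, Pow(Add(2, 30), Rational(1, 2)))), Rational(1, 2)))) = Add(-10711, Mul(3, Pow(Add(32, Mul(44, Pow(32, Rational(1, 2)))), Rational(1, 2)))) = Add(-10711, Mul(3, Pow(Add(32, Mul(44, Mul(4, Pow(2, Rational(1, 2))))), Rational(1, 2)))) = Add(-10711, Mul(3, Pow(Add(32, Mul(176, Pow(2, Rational(1, 2)))), Rational(1, 2))))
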